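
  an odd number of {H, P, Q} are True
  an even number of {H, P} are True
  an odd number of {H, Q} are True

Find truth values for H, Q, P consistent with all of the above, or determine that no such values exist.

H = False, Q = True, P = False

{H, P, Q}: 1 true → odd ✓
{H, P}: 0 true → even ✓
{H, Q}: 1 true → odd ✓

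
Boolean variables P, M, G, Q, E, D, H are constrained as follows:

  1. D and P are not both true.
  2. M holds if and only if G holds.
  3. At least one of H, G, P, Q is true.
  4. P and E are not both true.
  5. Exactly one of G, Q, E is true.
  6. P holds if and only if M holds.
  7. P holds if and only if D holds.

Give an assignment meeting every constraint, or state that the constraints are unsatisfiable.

P = False, M = False, G = False, Q = False, E = True, D = False, H = True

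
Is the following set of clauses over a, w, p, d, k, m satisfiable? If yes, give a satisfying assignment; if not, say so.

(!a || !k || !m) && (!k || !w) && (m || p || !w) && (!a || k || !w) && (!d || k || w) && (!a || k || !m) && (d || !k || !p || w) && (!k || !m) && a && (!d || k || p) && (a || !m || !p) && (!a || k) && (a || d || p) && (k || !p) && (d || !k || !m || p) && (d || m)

a: True; w: False; p: True; d: True; k: True; m: False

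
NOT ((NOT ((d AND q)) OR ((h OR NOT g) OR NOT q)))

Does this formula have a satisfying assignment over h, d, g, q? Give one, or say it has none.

h=F; d=T; g=T; q=T

  NOT ((NOT ((d AND q)) OR ((h OR NOT g) OR NOT q))) = True
    NOT ((d AND q)) OR ((h OR NOT g) OR NOT q) = False
      NOT ((d AND q)) = False
        d AND q = True
      (h OR NOT g) OR NOT q = False
        h OR NOT g = False
          NOT g = False
        NOT q = False
The formula evaluates to True.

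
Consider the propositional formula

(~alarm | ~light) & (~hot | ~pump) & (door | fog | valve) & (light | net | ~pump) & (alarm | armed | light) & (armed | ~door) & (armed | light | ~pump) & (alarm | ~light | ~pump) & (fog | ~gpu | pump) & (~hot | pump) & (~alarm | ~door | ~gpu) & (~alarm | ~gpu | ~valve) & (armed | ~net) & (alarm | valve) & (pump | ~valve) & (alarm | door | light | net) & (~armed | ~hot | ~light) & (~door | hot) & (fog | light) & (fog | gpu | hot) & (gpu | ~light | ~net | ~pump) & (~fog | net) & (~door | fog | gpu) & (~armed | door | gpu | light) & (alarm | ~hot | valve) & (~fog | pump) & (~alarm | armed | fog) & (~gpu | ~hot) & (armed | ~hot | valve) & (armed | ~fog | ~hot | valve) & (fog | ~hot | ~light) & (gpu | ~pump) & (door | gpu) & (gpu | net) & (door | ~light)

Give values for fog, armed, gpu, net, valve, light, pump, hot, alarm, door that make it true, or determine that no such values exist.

Set fog = True.
  then (~fog | net) forces net = True.
  then (~fog | pump) forces pump = True.
  then (gpu | ~pump) forces gpu = True.
  then (~hot | ~pump) forces hot = False.
  then (armed | ~net) forces armed = True.
  then (~door | hot) forces door = False.
  then (door | ~light) forces light = False.
Set valve = False.
  then (alarm | valve) forces alarm = True.
All clauses satisfied.

fog = True, armed = True, gpu = True, net = True, valve = False, light = False, pump = True, hot = False, alarm = True, door = False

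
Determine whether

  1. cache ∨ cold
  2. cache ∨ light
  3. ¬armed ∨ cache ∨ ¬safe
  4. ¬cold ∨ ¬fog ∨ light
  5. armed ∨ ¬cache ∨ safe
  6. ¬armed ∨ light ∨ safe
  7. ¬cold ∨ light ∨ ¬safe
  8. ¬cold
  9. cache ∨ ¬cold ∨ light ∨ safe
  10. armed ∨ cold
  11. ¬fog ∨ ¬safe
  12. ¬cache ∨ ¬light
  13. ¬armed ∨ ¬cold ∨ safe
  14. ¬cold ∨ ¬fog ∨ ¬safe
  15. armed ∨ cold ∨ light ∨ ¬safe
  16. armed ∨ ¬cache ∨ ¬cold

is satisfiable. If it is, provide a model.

light = False, armed = True, fog = False, cold = False, cache = True, safe = True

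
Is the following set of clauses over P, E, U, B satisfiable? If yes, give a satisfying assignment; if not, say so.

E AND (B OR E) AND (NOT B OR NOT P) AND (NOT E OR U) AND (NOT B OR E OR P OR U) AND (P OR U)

Unit clause (E) forces E = True.
In (NOT E OR U) only U is left, so U = True.
Set P = False.
Set B = True.
Check each clause:
  (E): E holds.
  (B OR E): B holds.
  (NOT B OR NOT P): NOT P holds.
  (NOT E OR U): U holds.
  (NOT B OR E OR P OR U): E holds.
  (P OR U): U holds.
All clauses satisfied.

P = False, E = True, U = True, B = True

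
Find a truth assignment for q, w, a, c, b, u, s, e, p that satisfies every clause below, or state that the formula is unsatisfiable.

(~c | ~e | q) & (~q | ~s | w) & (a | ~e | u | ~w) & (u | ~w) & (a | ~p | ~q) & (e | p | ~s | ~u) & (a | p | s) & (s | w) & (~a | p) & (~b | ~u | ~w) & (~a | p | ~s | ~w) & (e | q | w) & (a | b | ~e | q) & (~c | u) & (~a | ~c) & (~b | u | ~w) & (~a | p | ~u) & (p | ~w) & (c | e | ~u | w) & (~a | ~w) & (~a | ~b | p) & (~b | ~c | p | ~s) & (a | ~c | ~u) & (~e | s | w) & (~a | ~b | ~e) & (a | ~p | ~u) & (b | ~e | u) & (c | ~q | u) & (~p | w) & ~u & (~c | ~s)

Unit clause (~u) forces u = False.
In (u | ~w) only ~w is left, so w = False.
In (s | w) only s is left, so s = True.
In (~c | u) only ~c is left, so c = False.
In (c | ~q | u) only ~q is left, so q = False.
In (~p | w) only ~p is left, so p = False.
In (~a | p) only ~a is left, so a = False.
In (e | q | w) only e is left, so e = True.
In (a | b | ~e | q) only b is left, so b = True.
All clauses satisfied.

q: False, w: False, a: False, c: False, b: True, u: False, s: True, e: True, p: False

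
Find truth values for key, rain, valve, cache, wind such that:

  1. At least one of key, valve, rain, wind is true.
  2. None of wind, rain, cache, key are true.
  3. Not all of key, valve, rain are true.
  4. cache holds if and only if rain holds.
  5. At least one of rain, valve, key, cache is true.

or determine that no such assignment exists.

key = False, rain = False, valve = True, cache = False, wind = False

  (1) {key, valve, rain, wind}: 1 true — at least one ✓
  (2) {wind, rain, cache, key}: 0 true — none ✓
  (3) {key, valve, rain}: 1/3 true — not all ✓
  (4) cache=F, rain=F — same ✓
  (5) {rain, valve, key, cache}: 1 true — at least one ✓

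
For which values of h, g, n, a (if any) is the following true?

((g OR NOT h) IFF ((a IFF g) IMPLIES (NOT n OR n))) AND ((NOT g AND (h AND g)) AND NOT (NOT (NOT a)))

Case g = True: the conjunct NOT g is False.
Case g = False: the conjunct g is False.
Both cases fail — unsatisfiable.

Unsatisfiable — no assignment works.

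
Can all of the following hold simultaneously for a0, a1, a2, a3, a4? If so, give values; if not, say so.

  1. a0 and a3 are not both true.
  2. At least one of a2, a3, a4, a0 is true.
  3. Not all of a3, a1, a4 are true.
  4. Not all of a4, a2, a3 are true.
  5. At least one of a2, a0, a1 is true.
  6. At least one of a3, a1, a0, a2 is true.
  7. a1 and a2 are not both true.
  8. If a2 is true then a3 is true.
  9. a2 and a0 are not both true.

a0 = True, a1 = True, a2 = False, a3 = False, a4 = True

  (1) a0=T, a3=F — not both ✓
  (2) {a2, a3, a4, a0}: 2 true — at least one ✓
  (3) {a3, a1, a4}: 2/3 true — not all ✓
  (4) {a4, a2, a3}: 1/3 true — not all ✓
  (5) {a2, a0, a1}: 2 true — at least one ✓
  (6) {a3, a1, a0, a2}: 2 true — at least one ✓
  (7) a1=T, a2=F — not both ✓
  (8) a2=F ⇒ a3: vacuous ✓
  (9) a2=F, a0=T — not both ✓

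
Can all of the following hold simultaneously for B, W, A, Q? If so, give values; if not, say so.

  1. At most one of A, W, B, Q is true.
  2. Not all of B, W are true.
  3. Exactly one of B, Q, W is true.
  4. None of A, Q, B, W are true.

Case B = True:
  Constraint (4) is violated (B=T) — contradiction.
Case B = False:
  (4) forces A = False.
  (4) forces Q = False.
  (3) with B=F, Q=F forces W = True.
  Constraint (4) is violated (W=T) — contradiction.
Both cases fail — unsatisfiable.

No satisfying assignment exists.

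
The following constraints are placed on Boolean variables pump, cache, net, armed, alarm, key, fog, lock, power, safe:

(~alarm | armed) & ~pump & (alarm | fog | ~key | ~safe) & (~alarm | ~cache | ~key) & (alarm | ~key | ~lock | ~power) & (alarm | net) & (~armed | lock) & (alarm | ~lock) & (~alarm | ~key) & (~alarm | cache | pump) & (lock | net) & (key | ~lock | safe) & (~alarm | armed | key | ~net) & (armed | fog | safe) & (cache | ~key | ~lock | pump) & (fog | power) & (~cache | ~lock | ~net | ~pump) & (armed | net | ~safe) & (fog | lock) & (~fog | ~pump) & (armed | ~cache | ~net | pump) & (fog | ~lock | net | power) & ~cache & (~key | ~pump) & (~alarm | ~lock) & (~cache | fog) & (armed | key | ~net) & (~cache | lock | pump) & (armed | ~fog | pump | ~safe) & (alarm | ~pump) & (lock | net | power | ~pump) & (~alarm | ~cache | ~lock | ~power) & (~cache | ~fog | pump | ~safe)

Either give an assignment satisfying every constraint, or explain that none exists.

Unit clause (~pump) forces pump = False.
Unit clause (~cache) forces cache = False.
In (~alarm | cache | pump) only ~alarm is left, so alarm = False.
In (alarm | net) only net is left, so net = True.
In (alarm | ~lock) only ~lock is left, so lock = False.
In (fog | lock) only fog is left, so fog = True.
In (~armed | lock) only ~armed is left, so armed = False.
In (armed | key | ~net) only key is left, so key = True.
In (armed | ~fog | pump | ~safe) only ~safe is left, so safe = False.
Set power = True.
All clauses satisfied.

pump: False, cache: False, net: True, armed: False, alarm: False, key: True, fog: True, lock: False, power: True, safe: False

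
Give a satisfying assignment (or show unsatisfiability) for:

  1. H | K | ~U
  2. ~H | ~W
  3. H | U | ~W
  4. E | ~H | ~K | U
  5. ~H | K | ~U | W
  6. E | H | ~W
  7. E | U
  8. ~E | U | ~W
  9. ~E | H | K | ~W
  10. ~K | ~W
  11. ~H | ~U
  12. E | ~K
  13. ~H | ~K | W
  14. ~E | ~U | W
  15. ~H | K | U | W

H = False, U = False, E = True, W = False, K = False

Try H = True:
  (~H | ~W) forces W = False.
  (~H | ~U) forces U = False.
  (E | U) forces E = True.
  (~H | ~K | W) forces K = False.
  clause (~H | K | U | W) is falsified — backtrack.
So H = False.
Set U = False.
  then (H | U | ~W) forces W = False.
  then (E | U) forces E = True.
Set K = False.
All clauses satisfied.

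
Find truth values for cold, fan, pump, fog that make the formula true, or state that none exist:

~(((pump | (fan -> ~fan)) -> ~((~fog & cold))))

cold = True, fan = False, pump = False, fog = False

  ~(((pump | (fan -> ~fan)) -> ~((~fog & cold)))) = True
    (pump | (fan -> ~fan)) -> ~((~fog & cold)) = False
      pump | (fan -> ~fan) = True
        fan -> ~fan = True
          ~fan = True
      ~((~fog & cold)) = False
        ~fog & cold = True
          ~fog = True
The formula evaluates to True.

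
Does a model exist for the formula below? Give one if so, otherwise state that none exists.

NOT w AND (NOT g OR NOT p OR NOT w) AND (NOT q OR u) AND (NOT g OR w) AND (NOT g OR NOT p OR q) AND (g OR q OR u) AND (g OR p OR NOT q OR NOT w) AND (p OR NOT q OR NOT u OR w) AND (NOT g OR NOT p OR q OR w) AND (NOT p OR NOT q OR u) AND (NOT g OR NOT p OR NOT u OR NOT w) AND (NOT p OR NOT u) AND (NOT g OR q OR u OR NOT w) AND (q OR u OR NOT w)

p = False, w = False, u = True, q = False, g = False

Unit clause (NOT w) forces w = False.
In (NOT g OR w) only NOT g is left, so g = False.
Try p = True:
  (NOT p OR NOT u) forces u = False.
  (NOT q OR u) forces q = False.
  clause (g OR q OR u) is falsified — backtrack.
So p = False.
Set u = True.
  then (p OR NOT q OR NOT u OR w) forces q = False.
All clauses satisfied.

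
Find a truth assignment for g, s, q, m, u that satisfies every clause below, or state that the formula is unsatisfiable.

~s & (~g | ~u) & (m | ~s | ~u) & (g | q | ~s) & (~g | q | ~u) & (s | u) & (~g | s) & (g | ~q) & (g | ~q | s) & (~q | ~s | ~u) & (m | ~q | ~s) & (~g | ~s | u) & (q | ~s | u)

g: False; s: False; q: False; m: True; u: True

Unit clause (~s) forces s = False.
In (s | u) only u is left, so u = True.
In (~g | s) only ~g is left, so g = False.
In (g | ~q) only ~q is left, so q = False.
Set m = True.
All clauses satisfied.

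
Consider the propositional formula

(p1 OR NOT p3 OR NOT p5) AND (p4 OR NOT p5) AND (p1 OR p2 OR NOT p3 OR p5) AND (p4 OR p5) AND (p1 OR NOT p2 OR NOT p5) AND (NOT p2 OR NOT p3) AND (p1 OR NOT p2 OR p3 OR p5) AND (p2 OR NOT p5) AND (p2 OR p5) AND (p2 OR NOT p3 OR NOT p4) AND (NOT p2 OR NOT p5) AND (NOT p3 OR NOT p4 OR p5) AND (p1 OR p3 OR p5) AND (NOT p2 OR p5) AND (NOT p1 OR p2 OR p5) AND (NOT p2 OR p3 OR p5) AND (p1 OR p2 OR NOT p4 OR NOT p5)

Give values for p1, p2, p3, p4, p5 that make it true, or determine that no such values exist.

Unsatisfiable

Case p2 = True:
  (NOT p2 OR NOT p3) forces p3 = False.
  (NOT p2 OR NOT p5) forces p5 = False.
  Clause (NOT p2 OR p5) is falsified — contradiction.
Case p2 = False:
  (p2 OR NOT p5) forces p5 = False.
  Clause (p2 OR p5) is falsified — contradiction.
Both cases fail, so the formula is unsatisfiable.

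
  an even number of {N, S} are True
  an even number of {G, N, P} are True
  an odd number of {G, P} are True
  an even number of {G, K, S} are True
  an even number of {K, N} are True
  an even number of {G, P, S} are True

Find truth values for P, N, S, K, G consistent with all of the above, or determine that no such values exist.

P=T, N=T, S=T, K=T, G=F

{N, S}: 2 true → even ✓
{G, N, P}: 2 true → even ✓
{G, P}: 1 true → odd ✓
{G, K, S}: 2 true → even ✓
{K, N}: 2 true → even ✓
{G, P, S}: 2 true → even ✓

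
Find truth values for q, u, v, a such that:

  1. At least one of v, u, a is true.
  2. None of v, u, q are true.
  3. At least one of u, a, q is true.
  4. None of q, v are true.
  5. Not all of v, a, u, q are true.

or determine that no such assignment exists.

q = False, u = False, v = False, a = True

  (1) {v, u, a}: 1 true — at least one ✓
  (2) {v, u, q}: 0 true — none ✓
  (3) {u, a, q}: 1 true — at least one ✓
  (4) {q, v}: 0 true — none ✓
  (5) {v, a, u, q}: 1/4 true — not all ✓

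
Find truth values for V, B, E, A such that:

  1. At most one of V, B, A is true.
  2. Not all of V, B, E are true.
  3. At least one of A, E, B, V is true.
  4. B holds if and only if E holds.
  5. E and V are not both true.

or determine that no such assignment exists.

V = False, B = True, E = True, A = False

  (1) {V, B, A}: 1 true — at most one ✓
  (2) {V, B, E}: 2/3 true — not all ✓
  (3) {A, E, B, V}: 2 true — at least one ✓
  (4) B=T, E=T — same ✓
  (5) E=T, V=F — not both ✓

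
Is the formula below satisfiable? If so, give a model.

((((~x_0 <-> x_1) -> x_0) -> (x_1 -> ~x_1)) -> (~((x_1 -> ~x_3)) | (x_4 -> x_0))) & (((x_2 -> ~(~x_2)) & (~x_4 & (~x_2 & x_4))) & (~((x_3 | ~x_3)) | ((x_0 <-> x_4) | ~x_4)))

No satisfying assignment exists.

Case x_4 = True: the conjunct ~x_4 is False.
Case x_4 = False: the conjunct x_4 is False.
Both cases fail — unsatisfiable.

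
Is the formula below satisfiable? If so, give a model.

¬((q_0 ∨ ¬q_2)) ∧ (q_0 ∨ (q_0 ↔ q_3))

q_0=F; q_2=T; q_3=F

  ¬((q_0 ∨ ¬q_2)) = True
    q_0 ∨ ¬q_2 = False
      ¬q_2 = False
  q_0 ∨ (q_0 ↔ q_3) = True
    q_0 ↔ q_3 = True
Both conjuncts True, so the formula holds.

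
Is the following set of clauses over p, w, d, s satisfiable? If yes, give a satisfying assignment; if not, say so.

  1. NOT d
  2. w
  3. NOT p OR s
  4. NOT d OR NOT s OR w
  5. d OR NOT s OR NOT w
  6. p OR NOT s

Unit clause (NOT d) forces d = False.
Unit clause (w) forces w = True.
In (d OR NOT s OR NOT w) only NOT s is left, so s = False.
In (NOT p OR s) only NOT p is left, so p = False.
Check each clause:
  (NOT d): NOT d holds.
  (w): w holds.
  (NOT p OR s): NOT p holds.
  (NOT d OR NOT s OR w): NOT d holds.
  (d OR NOT s OR NOT w): NOT s holds.
  (p OR NOT s): NOT s holds.
All clauses satisfied.

p = False, w = True, d = False, s = False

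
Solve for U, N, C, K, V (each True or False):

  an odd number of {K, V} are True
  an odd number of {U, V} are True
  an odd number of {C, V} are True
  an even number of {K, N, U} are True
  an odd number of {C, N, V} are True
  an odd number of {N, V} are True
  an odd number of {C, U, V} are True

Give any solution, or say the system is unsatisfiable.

U = False, N = False, C = False, K = False, V = True

{K, V}: 1 true → odd ✓
{U, V}: 1 true → odd ✓
{C, V}: 1 true → odd ✓
{K, N, U}: 0 true → even ✓
{C, N, V}: 1 true → odd ✓
{N, V}: 1 true → odd ✓
{C, U, V}: 1 true → odd ✓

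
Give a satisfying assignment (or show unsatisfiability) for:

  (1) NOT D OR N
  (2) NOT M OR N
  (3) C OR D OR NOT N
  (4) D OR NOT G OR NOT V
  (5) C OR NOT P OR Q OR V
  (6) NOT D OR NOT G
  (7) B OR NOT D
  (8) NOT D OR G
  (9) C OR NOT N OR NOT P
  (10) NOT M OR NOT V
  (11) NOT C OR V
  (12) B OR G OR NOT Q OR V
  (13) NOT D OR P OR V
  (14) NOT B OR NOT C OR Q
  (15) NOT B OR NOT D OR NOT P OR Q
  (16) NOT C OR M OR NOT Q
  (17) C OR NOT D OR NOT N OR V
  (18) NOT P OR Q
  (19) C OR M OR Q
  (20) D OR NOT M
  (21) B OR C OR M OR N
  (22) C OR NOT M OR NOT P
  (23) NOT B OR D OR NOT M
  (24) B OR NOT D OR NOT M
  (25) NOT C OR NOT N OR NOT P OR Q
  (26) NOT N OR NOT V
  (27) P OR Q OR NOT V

Set G = True.
  then (NOT D OR NOT G) forces D = False.
  then (D OR NOT M) forces M = False.
  then (D OR NOT G OR NOT V) forces V = False.
  then (NOT C OR V) forces C = False.
  then (C OR M OR Q) forces Q = True.
  then (C OR D OR NOT N) forces N = False.
  then (B OR C OR M OR N) forces B = True.
Set P = False.
All clauses satisfied.

G=T, D=F, B=T, V=F, N=F, P=F, M=F, Q=T, C=F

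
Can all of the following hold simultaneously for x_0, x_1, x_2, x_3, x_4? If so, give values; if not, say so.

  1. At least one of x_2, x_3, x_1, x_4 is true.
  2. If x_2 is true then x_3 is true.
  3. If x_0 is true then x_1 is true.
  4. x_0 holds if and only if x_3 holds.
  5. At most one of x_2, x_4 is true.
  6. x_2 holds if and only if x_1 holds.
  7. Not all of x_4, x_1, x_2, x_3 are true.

x_0=T, x_1=T, x_2=T, x_3=T, x_4=F

  (1) {x_2, x_3, x_1, x_4}: 3 true — at least one ✓
  (2) x_2=T ⇒ x_3: T ✓
  (3) x_0=T ⇒ x_1: T ✓
  (4) x_0=T, x_3=T — same ✓
  (5) {x_2, x_4}: 1 true — at most one ✓
  (6) x_2=T, x_1=T — same ✓
  (7) {x_4, x_1, x_2, x_3}: 3/4 true — not all ✓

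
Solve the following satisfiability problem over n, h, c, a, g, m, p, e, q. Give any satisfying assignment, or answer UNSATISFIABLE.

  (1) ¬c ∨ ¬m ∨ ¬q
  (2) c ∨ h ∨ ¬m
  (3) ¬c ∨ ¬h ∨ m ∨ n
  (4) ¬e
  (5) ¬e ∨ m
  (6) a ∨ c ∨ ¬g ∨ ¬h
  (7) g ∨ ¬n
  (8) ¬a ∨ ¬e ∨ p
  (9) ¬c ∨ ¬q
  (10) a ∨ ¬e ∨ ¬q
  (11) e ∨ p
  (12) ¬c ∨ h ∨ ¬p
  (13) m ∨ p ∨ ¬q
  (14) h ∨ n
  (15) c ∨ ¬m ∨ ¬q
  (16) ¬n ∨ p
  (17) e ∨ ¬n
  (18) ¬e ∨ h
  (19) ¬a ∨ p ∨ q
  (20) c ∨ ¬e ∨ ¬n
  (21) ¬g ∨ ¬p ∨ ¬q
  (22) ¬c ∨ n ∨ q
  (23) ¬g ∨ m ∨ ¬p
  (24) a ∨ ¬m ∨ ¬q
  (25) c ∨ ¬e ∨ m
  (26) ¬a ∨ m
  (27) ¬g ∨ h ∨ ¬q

Unit clause (¬e) forces e = False.
In (e ∨ p) only p is left, so p = True.
In (e ∨ ¬n) only ¬n is left, so n = False.
In (h ∨ n) only h is left, so h = True.
Try c = True:
  (¬c ∨ ¬h ∨ m ∨ n) forces m = True.
  (¬c ∨ ¬m ∨ ¬q) forces q = False.
  clause (¬c ∨ n ∨ q) is falsified — backtrack.
So c = False.
Set a = True.
  then (¬a ∨ m) forces m = True.
  then (c ∨ ¬m ∨ ¬q) forces q = False.
Set g = True.
All clauses satisfied.

n = False, h = True, c = False, a = True, g = True, m = True, p = True, e = False, q = False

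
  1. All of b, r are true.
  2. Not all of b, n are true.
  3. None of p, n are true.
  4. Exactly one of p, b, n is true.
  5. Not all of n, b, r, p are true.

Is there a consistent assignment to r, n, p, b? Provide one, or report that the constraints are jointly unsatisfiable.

r=T; n=F; p=F; b=T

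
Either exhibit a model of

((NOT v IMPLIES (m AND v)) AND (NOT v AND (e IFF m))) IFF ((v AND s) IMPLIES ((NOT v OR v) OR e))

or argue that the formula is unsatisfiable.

UNSATISFIABLE

Case v = True: the formula becomes (True AND False) IFF (s IMPLIES True) = False.
Case v = False: the formula becomes (False AND (e IFF m)) IFF (False IMPLIES True) = False.
Both cases fail — unsatisfiable.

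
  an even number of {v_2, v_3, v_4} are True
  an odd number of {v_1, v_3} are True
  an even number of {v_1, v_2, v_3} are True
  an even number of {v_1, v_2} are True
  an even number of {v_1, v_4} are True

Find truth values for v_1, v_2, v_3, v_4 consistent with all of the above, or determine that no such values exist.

v_1=T, v_2=T, v_3=F, v_4=T

{v_2, v_3, v_4}: 2 true → even ✓
{v_1, v_3}: 1 true → odd ✓
{v_1, v_2, v_3}: 2 true → even ✓
{v_1, v_2}: 2 true → even ✓
{v_1, v_4}: 2 true → even ✓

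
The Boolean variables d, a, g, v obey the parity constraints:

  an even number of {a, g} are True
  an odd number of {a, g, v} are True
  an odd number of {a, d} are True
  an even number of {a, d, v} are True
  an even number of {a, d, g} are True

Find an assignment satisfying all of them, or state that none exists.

d = False; a = True; g = True; v = True

{a, g}: 2 true → even ✓
{a, g, v}: 3 true → odd ✓
{a, d}: 1 true → odd ✓
{a, d, v}: 2 true → even ✓
{a, d, g}: 2 true → even ✓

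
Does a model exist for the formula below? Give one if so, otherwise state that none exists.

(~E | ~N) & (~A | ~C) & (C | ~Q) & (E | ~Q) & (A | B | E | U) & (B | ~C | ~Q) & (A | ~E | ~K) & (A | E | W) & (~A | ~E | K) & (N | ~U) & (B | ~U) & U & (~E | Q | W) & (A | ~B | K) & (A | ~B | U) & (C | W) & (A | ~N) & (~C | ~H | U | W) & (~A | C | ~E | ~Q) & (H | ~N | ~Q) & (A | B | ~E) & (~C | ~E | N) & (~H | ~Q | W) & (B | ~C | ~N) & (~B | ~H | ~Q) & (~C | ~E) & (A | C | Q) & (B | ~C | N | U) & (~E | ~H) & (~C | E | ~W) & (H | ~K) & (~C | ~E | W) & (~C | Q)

Q: False, A: True, K: True, E: False, C: False, N: True, H: True, W: True, U: True, B: True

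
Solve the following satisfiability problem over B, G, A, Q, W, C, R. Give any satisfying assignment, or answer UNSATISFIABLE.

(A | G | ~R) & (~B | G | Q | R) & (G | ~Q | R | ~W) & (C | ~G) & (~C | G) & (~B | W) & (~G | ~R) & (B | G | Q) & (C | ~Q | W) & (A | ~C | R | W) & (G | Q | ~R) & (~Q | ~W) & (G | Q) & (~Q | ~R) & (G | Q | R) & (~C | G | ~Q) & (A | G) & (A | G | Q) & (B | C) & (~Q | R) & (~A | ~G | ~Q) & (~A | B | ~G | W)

Set B = False.
  then (B | C) forces C = True.
  then (~C | G) forces G = True.
  then (~G | ~R) forces R = False.
  then (~Q | R) forces Q = False.
Set A = False.
  then (A | ~C | R | W) forces W = True.
All clauses satisfied.

B=F, G=T, A=F, Q=F, W=T, C=T, R=F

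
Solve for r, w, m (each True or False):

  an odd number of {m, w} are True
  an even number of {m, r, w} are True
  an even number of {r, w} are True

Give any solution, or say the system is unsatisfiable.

r=T, w=T, m=F

{m, w}: 1 true → odd ✓
{m, r, w}: 2 true → even ✓
{r, w}: 2 true → even ✓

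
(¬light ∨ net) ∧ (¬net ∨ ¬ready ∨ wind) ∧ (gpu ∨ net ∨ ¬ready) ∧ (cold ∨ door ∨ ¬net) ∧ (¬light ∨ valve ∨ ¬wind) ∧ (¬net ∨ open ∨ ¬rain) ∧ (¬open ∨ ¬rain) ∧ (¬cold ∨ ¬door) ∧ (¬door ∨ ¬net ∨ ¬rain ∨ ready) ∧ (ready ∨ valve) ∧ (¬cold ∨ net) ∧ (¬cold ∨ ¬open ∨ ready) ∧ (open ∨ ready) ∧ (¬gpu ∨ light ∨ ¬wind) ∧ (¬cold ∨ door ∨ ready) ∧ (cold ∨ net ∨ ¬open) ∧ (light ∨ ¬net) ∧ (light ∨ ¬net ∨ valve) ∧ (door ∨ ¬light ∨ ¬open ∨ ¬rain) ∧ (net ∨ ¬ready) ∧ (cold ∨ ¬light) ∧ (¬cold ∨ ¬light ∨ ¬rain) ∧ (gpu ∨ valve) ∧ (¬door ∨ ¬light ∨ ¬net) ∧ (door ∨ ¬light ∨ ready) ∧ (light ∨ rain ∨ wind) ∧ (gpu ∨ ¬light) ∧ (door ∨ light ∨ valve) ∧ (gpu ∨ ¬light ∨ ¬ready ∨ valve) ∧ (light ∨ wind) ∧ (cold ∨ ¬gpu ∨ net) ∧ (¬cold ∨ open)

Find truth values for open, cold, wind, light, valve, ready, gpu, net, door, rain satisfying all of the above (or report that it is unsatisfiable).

open: True, cold: True, wind: True, light: True, valve: True, ready: True, gpu: True, net: True, door: False, rain: False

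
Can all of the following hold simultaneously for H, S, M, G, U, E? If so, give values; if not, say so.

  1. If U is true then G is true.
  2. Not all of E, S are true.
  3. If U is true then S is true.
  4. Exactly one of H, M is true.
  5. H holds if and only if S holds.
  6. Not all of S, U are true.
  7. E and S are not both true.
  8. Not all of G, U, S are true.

H = False; S = False; M = True; G = False; U = False; E = False

  (1) U=F ⇒ G: vacuous ✓
  (2) {E, S}: 0/2 true — not all ✓
  (3) U=F ⇒ S: vacuous ✓
  (4) {H, M}: 1 true — exactly one ✓
  (5) H=F, S=F — same ✓
  (6) {S, U}: 0/2 true — not all ✓
  (7) E=F, S=F — not both ✓
  (8) {G, U, S}: 0/3 true — not all ✓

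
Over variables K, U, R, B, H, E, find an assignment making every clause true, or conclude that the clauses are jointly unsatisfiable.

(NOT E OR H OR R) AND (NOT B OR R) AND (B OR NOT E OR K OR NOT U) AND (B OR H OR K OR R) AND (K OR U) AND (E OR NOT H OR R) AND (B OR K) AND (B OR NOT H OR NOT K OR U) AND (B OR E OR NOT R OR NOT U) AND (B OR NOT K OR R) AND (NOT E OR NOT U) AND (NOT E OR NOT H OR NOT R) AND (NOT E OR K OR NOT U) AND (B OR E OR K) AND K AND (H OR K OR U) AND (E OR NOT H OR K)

K: True, U: False, R: True, B: True, H: False, E: True

Unit clause (K) forces K = True.
Set U = False.
Try R = False:
  (NOT B OR R) forces B = False.
  clause (B OR NOT K OR R) is falsified — backtrack.
So R = True.
Set B = True.
Set H = False.
Set E = True.
All clauses satisfied.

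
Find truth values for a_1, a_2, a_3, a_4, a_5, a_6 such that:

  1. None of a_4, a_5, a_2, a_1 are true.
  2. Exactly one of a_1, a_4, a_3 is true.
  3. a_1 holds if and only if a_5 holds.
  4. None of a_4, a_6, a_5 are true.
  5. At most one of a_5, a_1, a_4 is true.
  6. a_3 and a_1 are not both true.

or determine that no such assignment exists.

a_1 = False; a_2 = False; a_3 = True; a_4 = False; a_5 = False; a_6 = False

  (1) {a_4, a_5, a_2, a_1}: 0 true — none ✓
  (2) {a_1, a_4, a_3}: 1 true — exactly one ✓
  (3) a_1=F, a_5=F — same ✓
  (4) {a_4, a_6, a_5}: 0 true — none ✓
  (5) {a_5, a_1, a_4}: 0 true — at most one ✓
  (6) a_3=T, a_1=F — not both ✓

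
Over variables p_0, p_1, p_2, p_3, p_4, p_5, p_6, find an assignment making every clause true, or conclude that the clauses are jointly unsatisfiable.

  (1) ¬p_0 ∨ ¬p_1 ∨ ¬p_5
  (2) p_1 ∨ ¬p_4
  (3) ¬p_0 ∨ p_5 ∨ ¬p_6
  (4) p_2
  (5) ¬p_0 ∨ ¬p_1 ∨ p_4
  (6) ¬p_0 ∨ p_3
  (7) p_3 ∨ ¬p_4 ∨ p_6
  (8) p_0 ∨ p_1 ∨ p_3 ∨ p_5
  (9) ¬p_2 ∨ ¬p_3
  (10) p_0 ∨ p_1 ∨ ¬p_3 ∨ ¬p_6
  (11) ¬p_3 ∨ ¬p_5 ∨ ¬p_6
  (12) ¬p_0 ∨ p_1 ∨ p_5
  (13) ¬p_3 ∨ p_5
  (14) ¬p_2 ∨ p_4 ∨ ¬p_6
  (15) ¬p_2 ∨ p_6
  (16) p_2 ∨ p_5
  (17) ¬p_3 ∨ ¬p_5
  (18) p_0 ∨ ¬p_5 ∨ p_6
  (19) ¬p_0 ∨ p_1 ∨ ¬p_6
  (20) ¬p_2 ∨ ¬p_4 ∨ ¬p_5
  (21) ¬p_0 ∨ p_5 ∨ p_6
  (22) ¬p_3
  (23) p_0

Case p_0 = True:
  (p_2) forces p_2 = True.
  (¬p_0 ∨ p_3) forces p_3 = True.
  Clause (¬p_2 ∨ ¬p_3) is falsified — contradiction.
Case p_0 = False:
  Clause (p_0) is falsified — contradiction.
Both cases fail, so the formula is unsatisfiable.

Unsatisfiable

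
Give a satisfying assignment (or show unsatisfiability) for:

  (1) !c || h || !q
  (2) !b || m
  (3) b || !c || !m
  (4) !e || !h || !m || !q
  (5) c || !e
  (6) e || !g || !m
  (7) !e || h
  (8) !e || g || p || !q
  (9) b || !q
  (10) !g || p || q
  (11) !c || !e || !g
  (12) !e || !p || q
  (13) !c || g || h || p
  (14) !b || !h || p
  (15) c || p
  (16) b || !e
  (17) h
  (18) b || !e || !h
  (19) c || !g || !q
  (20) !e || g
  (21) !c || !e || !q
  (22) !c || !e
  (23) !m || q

Unit clause (h) forces h = True.
Set q = False.
  then (!m || q) forces m = False.
  then (!b || m) forces b = False.
  then (b || !e) forces e = False.
Set p = True.
Set g = False.
Set c = True.
All clauses satisfied.

q = False; m = False; e = False; b = False; p = True; h = True; g = False; c = True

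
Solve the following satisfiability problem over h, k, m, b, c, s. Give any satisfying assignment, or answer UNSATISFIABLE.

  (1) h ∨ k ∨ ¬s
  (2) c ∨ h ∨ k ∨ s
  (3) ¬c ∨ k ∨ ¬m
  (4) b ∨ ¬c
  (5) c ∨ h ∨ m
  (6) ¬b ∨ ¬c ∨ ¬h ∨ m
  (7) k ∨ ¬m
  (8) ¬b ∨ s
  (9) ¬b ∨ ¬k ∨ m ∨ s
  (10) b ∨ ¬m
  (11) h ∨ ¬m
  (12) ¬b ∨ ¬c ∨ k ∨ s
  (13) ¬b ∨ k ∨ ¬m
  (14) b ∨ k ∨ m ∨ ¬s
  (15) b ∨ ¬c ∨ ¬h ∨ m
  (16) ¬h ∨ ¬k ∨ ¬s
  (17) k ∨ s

h=T, k=F, m=F, b=T, c=F, s=T

Set h = True.
Set k = False.
  then (k ∨ ¬m) forces m = False.
  then (k ∨ s) forces s = True.
  then (b ∨ k ∨ m ∨ ¬s) forces b = True.
  then (¬b ∨ ¬c ∨ ¬h ∨ m) forces c = False.
All clauses satisfied.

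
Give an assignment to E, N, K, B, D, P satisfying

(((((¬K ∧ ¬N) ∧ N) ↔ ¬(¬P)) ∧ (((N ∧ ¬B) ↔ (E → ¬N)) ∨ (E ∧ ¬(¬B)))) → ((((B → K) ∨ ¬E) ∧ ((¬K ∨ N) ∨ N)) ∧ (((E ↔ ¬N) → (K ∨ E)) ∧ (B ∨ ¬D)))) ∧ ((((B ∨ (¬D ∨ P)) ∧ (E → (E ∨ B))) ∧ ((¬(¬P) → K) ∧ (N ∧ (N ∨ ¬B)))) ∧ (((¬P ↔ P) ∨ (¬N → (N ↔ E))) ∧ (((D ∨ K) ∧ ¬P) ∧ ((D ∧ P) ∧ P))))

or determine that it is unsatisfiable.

UNSATISFIABLE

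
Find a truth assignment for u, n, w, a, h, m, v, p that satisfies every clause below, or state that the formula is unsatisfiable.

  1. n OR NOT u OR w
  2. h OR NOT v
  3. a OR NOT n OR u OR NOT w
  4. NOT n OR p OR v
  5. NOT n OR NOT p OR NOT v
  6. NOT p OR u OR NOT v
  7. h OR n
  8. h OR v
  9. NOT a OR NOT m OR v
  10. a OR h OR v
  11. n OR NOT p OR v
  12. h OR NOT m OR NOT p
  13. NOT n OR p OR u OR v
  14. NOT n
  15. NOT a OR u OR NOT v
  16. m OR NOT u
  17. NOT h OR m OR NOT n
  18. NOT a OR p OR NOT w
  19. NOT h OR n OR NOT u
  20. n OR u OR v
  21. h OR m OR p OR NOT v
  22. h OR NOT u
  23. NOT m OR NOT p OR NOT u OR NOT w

u=F; n=F; w=F; a=F; h=T; m=F; v=T; p=F

Unit clause (NOT n) forces n = False.
In (h OR n) only h is left, so h = True.
In (NOT h OR n OR NOT u) only NOT u is left, so u = False.
In (n OR u OR v) only v is left, so v = True.
In (NOT p OR u OR NOT v) only NOT p is left, so p = False.
In (NOT a OR u OR NOT v) only NOT a is left, so a = False.
Set w = False.
Set m = False.
All clauses satisfied.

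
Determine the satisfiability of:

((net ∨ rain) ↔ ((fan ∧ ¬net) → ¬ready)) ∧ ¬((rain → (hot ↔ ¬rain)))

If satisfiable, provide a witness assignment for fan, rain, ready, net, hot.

fan=T, rain=T, ready=T, net=T, hot=T

  (net ∨ rain) ↔ ((fan ∧ ¬net) → ¬ready) = True
    net ∨ rain = True
    (fan ∧ ¬net) → ¬ready = True
      fan ∧ ¬net = False
        ¬net = False
      ¬ready = False
  ¬((rain → (hot ↔ ¬rain))) = True
    rain → (hot ↔ ¬rain) = False
      hot ↔ ¬rain = False
        ¬rain = False
Both conjuncts True, so the formula holds.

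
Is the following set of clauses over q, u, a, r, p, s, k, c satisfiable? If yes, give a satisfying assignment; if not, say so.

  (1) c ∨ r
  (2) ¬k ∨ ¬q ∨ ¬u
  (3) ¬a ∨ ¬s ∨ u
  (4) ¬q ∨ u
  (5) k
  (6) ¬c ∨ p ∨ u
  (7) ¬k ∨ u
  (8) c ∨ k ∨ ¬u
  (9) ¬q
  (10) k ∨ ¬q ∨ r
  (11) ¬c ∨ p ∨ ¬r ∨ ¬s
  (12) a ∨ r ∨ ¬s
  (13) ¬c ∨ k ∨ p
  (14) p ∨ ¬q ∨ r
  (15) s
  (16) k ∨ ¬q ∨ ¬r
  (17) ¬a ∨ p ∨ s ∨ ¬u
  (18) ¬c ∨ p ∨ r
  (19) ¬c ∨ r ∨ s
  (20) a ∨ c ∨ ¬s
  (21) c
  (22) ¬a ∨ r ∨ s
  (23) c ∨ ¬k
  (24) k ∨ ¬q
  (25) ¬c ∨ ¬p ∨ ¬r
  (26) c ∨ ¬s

Unit clause (k) forces k = True.
In (¬k ∨ u) only u is left, so u = True.
Unit clause (¬q) forces q = False.
Unit clause (s) forces s = True.
Unit clause (c) forces c = True.
Try a = False:
  (a ∨ r ∨ ¬s) forces r = True.
  (¬c ∨ p ∨ ¬r ∨ ¬s) forces p = True.
  clause (¬c ∨ ¬p ∨ ¬r) is falsified — backtrack.
So a = True.
Try r = True:
  (¬c ∨ p ∨ ¬r ∨ ¬s) forces p = True.
  clause (¬c ∨ ¬p ∨ ¬r) is falsified — backtrack.
So r = False.
  then (¬c ∨ p ∨ r) forces p = True.
All clauses satisfied.

q = False, u = True, a = True, r = False, p = True, s = True, k = True, c = True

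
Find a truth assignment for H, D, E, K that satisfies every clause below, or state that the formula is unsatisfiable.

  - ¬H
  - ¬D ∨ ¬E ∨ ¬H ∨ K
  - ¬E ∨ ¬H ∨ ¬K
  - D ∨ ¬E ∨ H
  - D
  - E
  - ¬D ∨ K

Unit clause (¬H) forces H = False.
Unit clause (D) forces D = True.
Unit clause (E) forces E = True.
In (¬D ∨ K) only K is left, so K = True.
Check each clause:
  (¬H): ¬H holds.
  (¬D ∨ ¬E ∨ ¬H ∨ K): ¬H holds.
  (¬E ∨ ¬H ∨ ¬K): ¬H holds.
  (D ∨ ¬E ∨ H): D holds.
  (D): D holds.
  (E): E holds.
  (¬D ∨ K): K holds.
All clauses satisfied.

H=F, D=T, E=T, K=T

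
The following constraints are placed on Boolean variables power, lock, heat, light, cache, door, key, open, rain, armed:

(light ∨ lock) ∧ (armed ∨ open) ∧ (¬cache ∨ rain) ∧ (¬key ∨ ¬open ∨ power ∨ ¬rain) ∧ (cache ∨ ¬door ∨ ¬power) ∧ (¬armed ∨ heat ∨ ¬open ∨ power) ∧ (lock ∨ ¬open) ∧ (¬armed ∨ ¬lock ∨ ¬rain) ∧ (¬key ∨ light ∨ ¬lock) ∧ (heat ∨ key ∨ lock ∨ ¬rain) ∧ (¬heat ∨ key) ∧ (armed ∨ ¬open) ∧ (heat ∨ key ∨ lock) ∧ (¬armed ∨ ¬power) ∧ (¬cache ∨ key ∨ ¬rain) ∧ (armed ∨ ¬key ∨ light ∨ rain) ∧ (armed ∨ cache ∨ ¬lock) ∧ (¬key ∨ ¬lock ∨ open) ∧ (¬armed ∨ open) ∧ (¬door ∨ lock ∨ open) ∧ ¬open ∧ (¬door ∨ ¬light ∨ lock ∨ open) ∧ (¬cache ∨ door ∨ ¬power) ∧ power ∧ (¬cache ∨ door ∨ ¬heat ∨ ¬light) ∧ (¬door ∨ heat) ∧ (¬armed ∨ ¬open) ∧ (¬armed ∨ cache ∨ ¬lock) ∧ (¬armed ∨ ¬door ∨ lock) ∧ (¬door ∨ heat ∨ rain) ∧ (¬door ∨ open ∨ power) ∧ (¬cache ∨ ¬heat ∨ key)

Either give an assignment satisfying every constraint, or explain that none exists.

Unsatisfiable

Case open = True:
  Clause (¬open) is falsified — contradiction.
Case open = False:
  (armed ∨ open) forces armed = True.
  Clause (¬armed ∨ open) is falsified — contradiction.
Both cases fail, so the formula is unsatisfiable.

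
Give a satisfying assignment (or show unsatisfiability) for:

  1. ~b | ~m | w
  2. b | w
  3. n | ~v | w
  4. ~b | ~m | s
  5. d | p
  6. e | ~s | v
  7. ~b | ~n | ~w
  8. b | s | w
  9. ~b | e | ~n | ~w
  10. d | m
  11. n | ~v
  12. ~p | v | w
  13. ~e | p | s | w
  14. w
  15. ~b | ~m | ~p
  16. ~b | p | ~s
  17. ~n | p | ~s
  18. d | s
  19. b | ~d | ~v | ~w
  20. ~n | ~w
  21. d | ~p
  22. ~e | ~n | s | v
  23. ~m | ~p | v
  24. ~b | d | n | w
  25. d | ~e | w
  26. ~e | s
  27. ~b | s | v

s = True; e = True; p = False; v = False; w = True; m = False; b = False; d = True; n = False

Unit clause (w) forces w = True.
In (~n | ~w) only ~n is left, so n = False.
In (n | ~v) only ~v is left, so v = False.
Set s = True.
  then (e | ~s | v) forces e = True.
Set p = False.
  then (d | p) forces d = True.
  then (~b | p | ~s) forces b = False.
Set m = False.
All clauses satisfied.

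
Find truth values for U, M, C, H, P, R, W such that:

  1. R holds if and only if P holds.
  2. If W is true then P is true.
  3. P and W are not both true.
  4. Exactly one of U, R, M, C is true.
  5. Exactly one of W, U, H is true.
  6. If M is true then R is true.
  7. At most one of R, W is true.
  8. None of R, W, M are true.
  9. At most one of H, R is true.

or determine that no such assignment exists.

U: True, M: False, C: False, H: False, P: False, R: False, W: False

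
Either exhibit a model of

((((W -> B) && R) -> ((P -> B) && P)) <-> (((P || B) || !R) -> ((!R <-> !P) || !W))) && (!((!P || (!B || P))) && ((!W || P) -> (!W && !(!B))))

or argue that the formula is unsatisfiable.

The conjunct !((!P || (!B || P))) is unsatisfiable on its own:
  B=F, P=F: evaluates to False.
  B=F, P=T: evaluates to False.
  B=T, P=F: evaluates to False.
  B=T, P=T: evaluates to False.
So the whole conjunction is unsatisfiable.

The formula is unsatisfiable.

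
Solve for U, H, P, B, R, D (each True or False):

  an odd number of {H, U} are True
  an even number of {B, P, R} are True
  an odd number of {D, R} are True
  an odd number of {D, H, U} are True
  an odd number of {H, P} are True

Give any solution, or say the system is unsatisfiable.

U = False, H = True, P = False, B = True, R = True, D = False

{H, U}: 1 true → odd ✓
{B, P, R}: 2 true → even ✓
{D, R}: 1 true → odd ✓
{D, H, U}: 1 true → odd ✓
{H, P}: 1 true → odd ✓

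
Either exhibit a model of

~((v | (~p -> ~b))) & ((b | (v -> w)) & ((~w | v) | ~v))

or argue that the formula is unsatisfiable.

w=T, b=T, v=F, p=F

  ~((v | (~p -> ~b))) = True
    v | (~p -> ~b) = False
      ~p -> ~b = False
        ~p = True
        ~b = False
  (b | (v -> w)) & ((~w | v) | ~v) = True
    b | (v -> w) = True
      v -> w = True
    (~w | v) | ~v = True
      ~w | v = False
        ~w = False
      ~v = True
Both conjuncts True, so the formula holds.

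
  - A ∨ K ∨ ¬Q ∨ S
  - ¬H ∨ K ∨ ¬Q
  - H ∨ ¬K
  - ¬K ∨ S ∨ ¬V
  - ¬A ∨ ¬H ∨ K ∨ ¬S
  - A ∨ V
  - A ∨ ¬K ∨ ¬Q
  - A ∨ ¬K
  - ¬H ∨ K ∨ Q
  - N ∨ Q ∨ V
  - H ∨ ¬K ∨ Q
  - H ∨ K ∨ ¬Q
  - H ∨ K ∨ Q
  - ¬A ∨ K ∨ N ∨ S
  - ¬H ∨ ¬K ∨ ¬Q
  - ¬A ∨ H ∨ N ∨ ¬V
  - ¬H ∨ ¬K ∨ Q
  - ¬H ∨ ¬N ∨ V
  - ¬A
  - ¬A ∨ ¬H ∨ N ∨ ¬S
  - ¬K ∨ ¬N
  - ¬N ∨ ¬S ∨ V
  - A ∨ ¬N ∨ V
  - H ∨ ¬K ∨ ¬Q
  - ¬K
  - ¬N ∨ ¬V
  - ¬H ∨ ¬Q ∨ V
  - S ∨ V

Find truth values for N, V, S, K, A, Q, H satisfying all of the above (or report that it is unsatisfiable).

No satisfying assignment exists.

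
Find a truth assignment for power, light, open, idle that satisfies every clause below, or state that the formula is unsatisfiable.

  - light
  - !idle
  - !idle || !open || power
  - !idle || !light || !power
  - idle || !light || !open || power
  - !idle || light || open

Unit clause (light) forces light = True.
Unit clause (!idle) forces idle = False.
Set power = False.
  then (idle || !light || !open || power) forces open = False.
Check each clause:
  (light): light holds.
  (!idle): !idle holds.
  (!idle || !open || power): !idle holds.
  (!idle || !light || !power): !idle holds.
  (idle || !light || !open || power): !open holds.
  (!idle || light || open): !idle holds.
All clauses satisfied.

power=F; light=T; open=F; idle=F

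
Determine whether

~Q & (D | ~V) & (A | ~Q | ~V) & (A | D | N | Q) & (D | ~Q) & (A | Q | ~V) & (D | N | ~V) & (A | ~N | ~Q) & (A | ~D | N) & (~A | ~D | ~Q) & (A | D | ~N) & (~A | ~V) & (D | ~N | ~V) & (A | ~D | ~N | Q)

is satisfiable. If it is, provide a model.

V = False, A = True, Q = False, D = True, N = True

Unit clause (~Q) forces Q = False.
Try V = True:
  (D | ~V) forces D = True.
  (A | Q | ~V) forces A = True.
  clause (~A | ~V) is falsified — backtrack.
So V = False.
Set A = True.
Set D = True.
Set N = True.
All clauses satisfied.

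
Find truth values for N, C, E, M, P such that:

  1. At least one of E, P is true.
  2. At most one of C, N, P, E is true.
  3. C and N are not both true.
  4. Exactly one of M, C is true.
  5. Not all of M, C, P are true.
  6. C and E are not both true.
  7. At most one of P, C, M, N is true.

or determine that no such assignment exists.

N = False, C = False, E = True, M = True, P = False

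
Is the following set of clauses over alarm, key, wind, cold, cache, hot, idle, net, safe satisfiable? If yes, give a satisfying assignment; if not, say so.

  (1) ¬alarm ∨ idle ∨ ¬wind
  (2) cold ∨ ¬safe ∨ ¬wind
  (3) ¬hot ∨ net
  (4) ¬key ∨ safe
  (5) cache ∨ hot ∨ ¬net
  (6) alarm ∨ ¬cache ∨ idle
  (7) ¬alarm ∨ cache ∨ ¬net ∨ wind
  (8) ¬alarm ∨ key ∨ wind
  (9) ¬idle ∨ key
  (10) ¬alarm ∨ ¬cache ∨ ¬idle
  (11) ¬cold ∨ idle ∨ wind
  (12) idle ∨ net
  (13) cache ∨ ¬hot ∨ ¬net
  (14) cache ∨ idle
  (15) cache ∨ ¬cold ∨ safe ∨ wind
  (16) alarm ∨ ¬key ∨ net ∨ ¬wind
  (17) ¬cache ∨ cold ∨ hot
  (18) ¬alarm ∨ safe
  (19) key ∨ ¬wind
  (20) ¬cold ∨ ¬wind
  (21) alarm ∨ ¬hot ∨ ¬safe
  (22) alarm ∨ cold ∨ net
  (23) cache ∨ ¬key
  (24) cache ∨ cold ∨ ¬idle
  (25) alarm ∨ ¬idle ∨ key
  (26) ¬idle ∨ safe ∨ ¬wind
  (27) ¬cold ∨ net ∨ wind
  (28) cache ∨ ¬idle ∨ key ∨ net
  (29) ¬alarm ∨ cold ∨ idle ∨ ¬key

alarm: False, key: True, wind: False, cold: True, cache: True, hot: False, idle: True, net: True, safe: True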